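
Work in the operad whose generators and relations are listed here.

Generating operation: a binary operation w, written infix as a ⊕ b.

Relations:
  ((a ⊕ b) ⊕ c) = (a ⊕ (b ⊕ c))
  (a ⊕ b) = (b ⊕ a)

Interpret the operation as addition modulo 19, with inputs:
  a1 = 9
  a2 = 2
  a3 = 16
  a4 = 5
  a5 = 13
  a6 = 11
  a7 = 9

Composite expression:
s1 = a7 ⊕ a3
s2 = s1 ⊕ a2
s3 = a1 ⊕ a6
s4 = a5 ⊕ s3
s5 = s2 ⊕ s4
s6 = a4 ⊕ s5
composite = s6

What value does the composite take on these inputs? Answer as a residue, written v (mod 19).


8 (mod 19)


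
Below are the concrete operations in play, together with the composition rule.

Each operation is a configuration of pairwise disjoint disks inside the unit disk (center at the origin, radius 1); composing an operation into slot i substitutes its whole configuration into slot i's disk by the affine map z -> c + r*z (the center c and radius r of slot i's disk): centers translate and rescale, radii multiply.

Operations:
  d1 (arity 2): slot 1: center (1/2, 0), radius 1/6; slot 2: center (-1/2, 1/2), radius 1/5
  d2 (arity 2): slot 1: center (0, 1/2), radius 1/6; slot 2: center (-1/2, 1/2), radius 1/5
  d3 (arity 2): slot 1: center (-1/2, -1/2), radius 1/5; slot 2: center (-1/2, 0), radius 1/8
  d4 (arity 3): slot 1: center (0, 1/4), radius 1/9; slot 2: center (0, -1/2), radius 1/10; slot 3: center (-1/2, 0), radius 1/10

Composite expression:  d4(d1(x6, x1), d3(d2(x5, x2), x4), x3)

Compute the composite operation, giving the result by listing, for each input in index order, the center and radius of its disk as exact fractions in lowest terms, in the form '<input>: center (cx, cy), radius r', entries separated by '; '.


Affine substitution under d4: radii multiply and x-centers shift.
input x6: applying the 2 nested substitutions gives center (1/18, 1/4), radius 1/54
input x1: applying the 2 nested substitutions gives center (-1/18, 11/36), radius 1/45
input x5: applying the 3 nested substitutions gives center (-1/20, -27/50), radius 1/300
input x2: applying the 3 nested substitutions gives center (-3/50, -27/50), radius 1/250
input x4: applying the 2 nested substitutions gives center (-1/20, -1/2), radius 1/80
input x3: applying the 1 nested substitution gives center (-1/2, 0), radius 1/10

x1: center (-1/18, 11/36), radius 1/45; x2: center (-3/50, -27/50), radius 1/250; x3: center (-1/2, 0), radius 1/10; x4: center (-1/20, -1/2), radius 1/80; x5: center (-1/20, -27/50), radius 1/300; x6: center (1/18, 1/4), radius 1/54


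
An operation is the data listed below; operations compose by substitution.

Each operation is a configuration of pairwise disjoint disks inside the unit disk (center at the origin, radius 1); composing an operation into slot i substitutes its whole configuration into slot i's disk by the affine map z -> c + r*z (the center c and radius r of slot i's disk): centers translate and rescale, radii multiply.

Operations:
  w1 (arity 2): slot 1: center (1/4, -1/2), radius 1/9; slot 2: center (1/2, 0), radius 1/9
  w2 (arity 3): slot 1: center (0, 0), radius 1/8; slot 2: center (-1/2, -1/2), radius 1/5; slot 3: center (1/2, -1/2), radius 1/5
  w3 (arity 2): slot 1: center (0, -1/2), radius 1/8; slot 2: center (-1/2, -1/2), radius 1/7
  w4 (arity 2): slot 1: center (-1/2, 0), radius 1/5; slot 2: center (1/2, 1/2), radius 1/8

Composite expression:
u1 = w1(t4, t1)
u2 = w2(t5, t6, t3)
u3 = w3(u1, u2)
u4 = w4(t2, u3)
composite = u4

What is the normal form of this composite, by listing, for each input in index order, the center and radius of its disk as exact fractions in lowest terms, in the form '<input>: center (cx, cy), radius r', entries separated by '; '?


t1: center (65/128, 7/16), radius 1/576; t2: center (-1/2, 0), radius 1/5; t3: center (25/56, 3/7), radius 1/280; t4: center (129/256, 55/128), radius 1/576; t5: center (7/16, 7/16), radius 1/448; t6: center (3/7, 3/7), radius 1/280


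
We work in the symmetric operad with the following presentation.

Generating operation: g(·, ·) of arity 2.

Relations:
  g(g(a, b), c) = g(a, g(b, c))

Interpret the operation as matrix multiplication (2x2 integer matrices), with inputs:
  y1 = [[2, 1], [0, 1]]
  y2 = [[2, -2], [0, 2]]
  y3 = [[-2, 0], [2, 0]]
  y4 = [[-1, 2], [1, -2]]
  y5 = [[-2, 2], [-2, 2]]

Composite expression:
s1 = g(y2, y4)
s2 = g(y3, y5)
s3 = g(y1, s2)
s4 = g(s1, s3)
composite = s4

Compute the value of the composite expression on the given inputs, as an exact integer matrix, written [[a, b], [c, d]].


g(y2, y4) = [[-4, 8], [2, -4]]
g(y3, y5) = [[4, -4], [-4, 4]]
g(y1, g(y3, y5)) = [[4, -4], [-4, 4]]
g(g(y2, y4), g(y1, g(y3, y5))) = [[-48, 48], [24, -24]]

[[-48, 48], [24, -24]]


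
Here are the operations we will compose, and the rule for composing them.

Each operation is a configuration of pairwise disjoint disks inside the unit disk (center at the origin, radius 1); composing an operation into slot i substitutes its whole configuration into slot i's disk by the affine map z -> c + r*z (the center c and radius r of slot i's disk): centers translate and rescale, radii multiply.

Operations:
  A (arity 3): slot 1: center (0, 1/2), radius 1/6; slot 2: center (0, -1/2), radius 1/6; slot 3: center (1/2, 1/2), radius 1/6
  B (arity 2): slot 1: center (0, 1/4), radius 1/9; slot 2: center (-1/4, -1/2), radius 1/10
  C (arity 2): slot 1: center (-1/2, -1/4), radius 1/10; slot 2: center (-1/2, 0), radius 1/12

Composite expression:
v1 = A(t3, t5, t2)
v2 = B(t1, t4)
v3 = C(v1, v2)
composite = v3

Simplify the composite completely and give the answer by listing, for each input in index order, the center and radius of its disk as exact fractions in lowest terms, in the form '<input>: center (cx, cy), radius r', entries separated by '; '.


Each t-disk chains the slot maps above it in C; radii multiply.
t3: after 2 affine steps, its disk has center (-1/2, -1/5), radius 1/60
t5: after 2 affine steps, its disk has center (-1/2, -3/10), radius 1/60
t2: after 2 affine steps, its disk has center (-9/20, -1/5), radius 1/60
t1: after 2 affine steps, its disk has center (-1/2, 1/48), radius 1/108
t4: after 2 affine steps, its disk has center (-25/48, -1/24), radius 1/120

t1: center (-1/2, 1/48), radius 1/108; t2: center (-9/20, -1/5), radius 1/60; t3: center (-1/2, -1/5), radius 1/60; t4: center (-25/48, -1/24), radius 1/120; t5: center (-1/2, -3/10), radius 1/60


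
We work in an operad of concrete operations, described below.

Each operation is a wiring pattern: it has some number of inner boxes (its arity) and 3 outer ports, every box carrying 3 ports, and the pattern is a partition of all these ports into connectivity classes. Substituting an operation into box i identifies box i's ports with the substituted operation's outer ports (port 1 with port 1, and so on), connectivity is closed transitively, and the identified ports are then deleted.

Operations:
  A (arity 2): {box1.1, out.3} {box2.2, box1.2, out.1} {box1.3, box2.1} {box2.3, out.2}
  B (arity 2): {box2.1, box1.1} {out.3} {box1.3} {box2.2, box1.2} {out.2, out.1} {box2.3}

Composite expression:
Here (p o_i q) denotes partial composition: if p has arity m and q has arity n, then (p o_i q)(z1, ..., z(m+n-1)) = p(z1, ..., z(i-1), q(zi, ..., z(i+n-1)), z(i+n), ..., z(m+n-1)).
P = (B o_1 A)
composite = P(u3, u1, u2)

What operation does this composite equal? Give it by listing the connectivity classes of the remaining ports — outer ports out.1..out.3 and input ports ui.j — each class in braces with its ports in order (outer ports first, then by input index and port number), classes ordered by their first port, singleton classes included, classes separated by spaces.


{out.1, out.2} {out.3} {u1.1, u3.3} {u1.2, u2.1, u3.2} {u1.3, u2.2} {u2.3} {u3.1}


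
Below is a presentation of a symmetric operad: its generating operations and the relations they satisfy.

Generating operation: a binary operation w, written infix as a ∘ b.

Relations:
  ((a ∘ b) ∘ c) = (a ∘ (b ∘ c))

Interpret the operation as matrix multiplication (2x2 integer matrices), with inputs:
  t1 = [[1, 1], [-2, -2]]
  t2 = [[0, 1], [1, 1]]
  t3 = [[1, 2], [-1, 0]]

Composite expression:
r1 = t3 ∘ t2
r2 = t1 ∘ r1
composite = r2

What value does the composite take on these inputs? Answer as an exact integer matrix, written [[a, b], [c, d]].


[[2, 2], [-4, -4]]

(t3 ∘ t2) = [[2, 3], [0, -1]]
(t1 ∘ (t3 ∘ t2)) = [[2, 2], [-4, -4]]


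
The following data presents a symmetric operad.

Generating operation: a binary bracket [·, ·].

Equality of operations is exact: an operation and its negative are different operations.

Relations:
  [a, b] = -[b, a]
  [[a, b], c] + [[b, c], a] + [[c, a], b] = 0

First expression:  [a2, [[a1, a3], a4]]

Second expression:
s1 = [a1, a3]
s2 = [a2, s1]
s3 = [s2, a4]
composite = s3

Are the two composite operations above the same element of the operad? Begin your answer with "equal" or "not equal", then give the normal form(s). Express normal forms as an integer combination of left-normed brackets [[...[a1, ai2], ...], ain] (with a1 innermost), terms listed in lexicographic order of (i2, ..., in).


not equal: they reduce to -[[[a1, a3], a4], a2] and -[[[a1, a3], a2], a4]


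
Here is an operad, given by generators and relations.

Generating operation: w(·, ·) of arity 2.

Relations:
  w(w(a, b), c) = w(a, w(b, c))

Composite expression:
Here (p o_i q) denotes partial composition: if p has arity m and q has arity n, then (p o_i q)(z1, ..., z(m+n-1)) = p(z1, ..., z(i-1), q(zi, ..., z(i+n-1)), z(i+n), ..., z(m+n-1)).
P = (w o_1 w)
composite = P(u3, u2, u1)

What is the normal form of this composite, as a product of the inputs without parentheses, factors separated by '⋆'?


u3 ⋆ u2 ⋆ u1

Under associativity of w, the answer is the u's in reading order.
w(u3, u2) flattens to u3 ⋆ u2
w(w(u3, u2), u1) flattens to u3 ⋆ u2 ⋆ u1


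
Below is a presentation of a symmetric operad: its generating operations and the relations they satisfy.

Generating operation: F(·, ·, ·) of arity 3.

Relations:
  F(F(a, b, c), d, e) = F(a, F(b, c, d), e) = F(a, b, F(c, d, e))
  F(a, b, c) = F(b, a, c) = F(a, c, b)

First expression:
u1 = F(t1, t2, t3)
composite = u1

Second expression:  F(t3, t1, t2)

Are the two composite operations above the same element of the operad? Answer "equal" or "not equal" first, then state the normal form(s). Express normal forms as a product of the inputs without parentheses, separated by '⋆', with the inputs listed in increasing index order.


equal; the common form is t1 ⋆ t2 ⋆ t3

The first expression reduces to t1 ⋆ t2 ⋆ t3
The second expression reduces to t1 ⋆ t2 ⋆ t3
The normal forms match — equal.


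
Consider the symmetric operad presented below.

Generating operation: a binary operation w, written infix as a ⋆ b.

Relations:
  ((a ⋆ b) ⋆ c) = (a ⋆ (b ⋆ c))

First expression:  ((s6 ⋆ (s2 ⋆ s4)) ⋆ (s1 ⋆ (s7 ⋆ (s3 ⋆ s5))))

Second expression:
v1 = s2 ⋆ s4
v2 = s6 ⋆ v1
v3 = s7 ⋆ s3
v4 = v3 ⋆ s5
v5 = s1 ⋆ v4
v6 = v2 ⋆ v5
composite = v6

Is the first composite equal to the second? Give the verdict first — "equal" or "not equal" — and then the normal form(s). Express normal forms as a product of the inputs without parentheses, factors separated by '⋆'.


equal: each reduces to s6 ⋆ s2 ⋆ s4 ⋆ s1 ⋆ s7 ⋆ s3 ⋆ s5

The first composite normalizes to s6 ⋆ s2 ⋆ s4 ⋆ s1 ⋆ s7 ⋆ s3 ⋆ s5
The second composite normalizes to s6 ⋆ s2 ⋆ s4 ⋆ s1 ⋆ s7 ⋆ s3 ⋆ s5
The normal forms match — equal.


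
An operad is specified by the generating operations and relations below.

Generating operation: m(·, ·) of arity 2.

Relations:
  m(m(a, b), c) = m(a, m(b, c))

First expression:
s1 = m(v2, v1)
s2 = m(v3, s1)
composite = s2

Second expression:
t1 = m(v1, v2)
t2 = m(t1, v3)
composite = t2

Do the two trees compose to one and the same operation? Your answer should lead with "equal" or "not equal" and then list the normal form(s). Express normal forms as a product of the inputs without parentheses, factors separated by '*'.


The first composite normalizes to v3 * v2 * v1
The second composite normalizes to v1 * v2 * v3
No match — not equal.

not equal; the first gives v3 * v2 * v1 and the second v1 * v2 * v3


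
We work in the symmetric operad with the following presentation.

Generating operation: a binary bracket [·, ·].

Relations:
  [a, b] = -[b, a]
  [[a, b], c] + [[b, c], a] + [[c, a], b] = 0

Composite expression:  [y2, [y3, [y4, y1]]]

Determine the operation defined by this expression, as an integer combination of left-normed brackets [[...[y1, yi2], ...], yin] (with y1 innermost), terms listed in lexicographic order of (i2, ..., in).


Antisymmetry and Jacobi reduce to y1-anchored left-normed brackets.
Composite bracket: [y2, [y3, [y4, y1]]]
Under [a, b] = ab - ba we get 8 signed associative words (2^3 = 8).
Coefficients come from the y1-initial words:
  word y1y4y3y2 has sign -1, contributing -[[[y1, y4], y3], y2]

-[[[y1, y4], y3], y2]


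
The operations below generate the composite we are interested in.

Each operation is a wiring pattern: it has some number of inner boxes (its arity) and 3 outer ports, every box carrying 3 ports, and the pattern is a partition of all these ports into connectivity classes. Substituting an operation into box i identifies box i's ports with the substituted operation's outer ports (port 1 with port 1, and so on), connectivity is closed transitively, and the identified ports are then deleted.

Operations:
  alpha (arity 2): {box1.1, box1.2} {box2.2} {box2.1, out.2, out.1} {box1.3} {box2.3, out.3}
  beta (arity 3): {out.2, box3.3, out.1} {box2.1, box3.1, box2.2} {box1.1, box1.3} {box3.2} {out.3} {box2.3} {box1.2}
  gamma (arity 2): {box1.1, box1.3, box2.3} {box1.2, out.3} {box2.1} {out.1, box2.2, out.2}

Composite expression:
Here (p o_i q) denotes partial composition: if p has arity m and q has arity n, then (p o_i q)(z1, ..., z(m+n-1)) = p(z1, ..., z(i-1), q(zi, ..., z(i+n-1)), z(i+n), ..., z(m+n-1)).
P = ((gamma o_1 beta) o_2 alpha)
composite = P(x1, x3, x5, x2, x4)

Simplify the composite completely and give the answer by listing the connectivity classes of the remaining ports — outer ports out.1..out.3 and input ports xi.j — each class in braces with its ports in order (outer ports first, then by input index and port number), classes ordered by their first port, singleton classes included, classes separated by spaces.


{out.1, out.2, x4.2} {out.3, x2.3, x4.3} {x1.1, x1.3} {x1.2} {x2.1, x5.1} {x2.2} {x3.1, x3.2} {x3.3} {x4.1} {x5.2} {x5.3}

Reachability decides: close wires over gamma-identified ports.
the subtree at alpha composes to {out.1, out.2, x5.1} {out.3, x5.3} {x3.1, x3.2} {x3.3} {x5.2} on (x3, x5); out.j = own outer ports
the subtree at beta composes to {out.1, out.2, x2.3} {out.3} {x1.1, x1.3} {x1.2} {x2.1, x5.1} {x2.2} {x3.1, x3.2} {x3.3} {x5.2} {x5.3} on (x1, x3, x5, x2); out.j = own outer ports
the subtree at gamma composes to {out.1, out.2, x4.2} {out.3, x2.3, x4.3} {x1.1, x1.3} {x1.2} {x2.1, x5.1} {x2.2} {x3.1, x3.2} {x3.3} {x4.1} {x5.2} {x5.3} on (x1, x3, x5, x2, x4); out.j = own outer ports


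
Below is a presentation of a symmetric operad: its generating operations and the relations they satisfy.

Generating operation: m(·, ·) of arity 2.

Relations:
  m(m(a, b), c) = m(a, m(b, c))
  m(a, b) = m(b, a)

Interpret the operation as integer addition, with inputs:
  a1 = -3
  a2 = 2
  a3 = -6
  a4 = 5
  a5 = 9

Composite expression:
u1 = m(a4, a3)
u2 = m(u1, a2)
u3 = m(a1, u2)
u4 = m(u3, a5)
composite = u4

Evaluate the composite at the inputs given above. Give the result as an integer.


m(a4, a3) = -1
m(m(a4, a3), a2) = 1
m(a1, m(m(a4, a3), a2)) = -2
m(m(a1, m(m(a4, a3), a2)), a5) = 7

7


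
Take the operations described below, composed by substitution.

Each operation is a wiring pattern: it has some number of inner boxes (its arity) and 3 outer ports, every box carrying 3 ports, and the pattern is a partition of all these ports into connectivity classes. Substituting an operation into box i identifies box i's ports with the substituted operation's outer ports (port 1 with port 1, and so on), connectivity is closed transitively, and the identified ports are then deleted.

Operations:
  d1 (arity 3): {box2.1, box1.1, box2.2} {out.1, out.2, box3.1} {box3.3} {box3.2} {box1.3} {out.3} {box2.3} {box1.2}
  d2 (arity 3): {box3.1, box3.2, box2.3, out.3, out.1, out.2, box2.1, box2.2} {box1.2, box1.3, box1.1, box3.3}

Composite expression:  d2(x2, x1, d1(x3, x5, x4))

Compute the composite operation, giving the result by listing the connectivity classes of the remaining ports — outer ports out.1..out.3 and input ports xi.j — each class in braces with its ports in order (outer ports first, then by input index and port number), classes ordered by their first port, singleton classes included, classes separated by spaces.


{out.1, out.2, out.3, x1.1, x1.2, x1.3, x4.1} {x2.1, x2.2, x2.3} {x3.1, x5.1, x5.2} {x3.2} {x3.3} {x4.2} {x4.3} {x5.3}

Connectivity passes through glued d2-boundaries; trace each wire chain.
after d1, the pattern on (x3, x5, x4) reads {out.1, out.2, x4.1} {out.3} {x3.1, x5.1, x5.2} {x3.2} {x3.3} {x4.2} {x4.3} {x5.3} (out.j = its outer ports)
after d2, the pattern on (x2, x1, x3, x5, x4) reads {out.1, out.2, out.3, x1.1, x1.2, x1.3, x4.1} {x2.1, x2.2, x2.3} {x3.1, x5.1, x5.2} {x3.2} {x3.3} {x4.2} {x4.3} {x5.3} (out.j = its outer ports)


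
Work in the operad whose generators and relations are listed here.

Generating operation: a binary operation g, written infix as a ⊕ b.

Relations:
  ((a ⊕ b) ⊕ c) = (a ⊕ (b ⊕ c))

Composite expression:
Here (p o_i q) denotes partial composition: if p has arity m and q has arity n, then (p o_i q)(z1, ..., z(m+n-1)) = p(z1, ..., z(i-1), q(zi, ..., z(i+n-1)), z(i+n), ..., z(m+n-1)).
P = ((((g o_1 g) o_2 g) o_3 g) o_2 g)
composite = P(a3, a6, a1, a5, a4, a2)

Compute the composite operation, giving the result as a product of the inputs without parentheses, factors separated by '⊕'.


a3 ⊕ a6 ⊕ a1 ⊕ a5 ⊕ a4 ⊕ a2


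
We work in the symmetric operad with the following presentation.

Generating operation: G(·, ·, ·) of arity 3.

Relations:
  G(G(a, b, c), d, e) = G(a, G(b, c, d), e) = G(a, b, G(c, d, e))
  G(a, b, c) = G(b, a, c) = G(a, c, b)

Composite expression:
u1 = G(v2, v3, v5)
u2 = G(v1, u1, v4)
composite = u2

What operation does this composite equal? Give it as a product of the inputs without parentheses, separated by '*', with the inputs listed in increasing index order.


Key point: G commutes, so take the v-inputs in any fixed order.
G(v2, v3, v5) flattens to v2 * v3 * v5
G(v1, G(v2, v3, v5), v4) flattens to v1 * v2 * v3 * v5 * v4
the factors in increasing index order: v1 * v2 * v3 * v4 * v5

v1 * v2 * v3 * v4 * v5


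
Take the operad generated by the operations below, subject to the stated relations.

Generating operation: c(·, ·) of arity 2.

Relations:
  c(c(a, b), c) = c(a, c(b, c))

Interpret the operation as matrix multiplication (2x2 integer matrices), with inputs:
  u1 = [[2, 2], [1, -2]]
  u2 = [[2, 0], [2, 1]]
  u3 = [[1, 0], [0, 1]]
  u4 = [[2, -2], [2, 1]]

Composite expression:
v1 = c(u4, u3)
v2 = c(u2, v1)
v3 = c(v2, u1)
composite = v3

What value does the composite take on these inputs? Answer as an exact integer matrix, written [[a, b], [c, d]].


[[4, 16], [9, 18]]


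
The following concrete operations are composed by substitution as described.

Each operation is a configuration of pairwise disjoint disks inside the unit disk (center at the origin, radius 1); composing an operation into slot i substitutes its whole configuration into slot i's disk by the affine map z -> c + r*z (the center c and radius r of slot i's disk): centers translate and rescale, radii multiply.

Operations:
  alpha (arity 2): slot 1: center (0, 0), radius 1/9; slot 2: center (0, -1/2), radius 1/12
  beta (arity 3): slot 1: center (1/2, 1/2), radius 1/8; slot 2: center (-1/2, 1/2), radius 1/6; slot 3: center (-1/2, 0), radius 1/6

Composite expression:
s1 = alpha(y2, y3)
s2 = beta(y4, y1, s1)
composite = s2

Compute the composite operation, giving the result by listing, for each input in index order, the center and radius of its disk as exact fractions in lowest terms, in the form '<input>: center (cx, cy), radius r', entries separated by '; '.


y1: center (-1/2, 1/2), radius 1/6; y2: center (-1/2, 0), radius 1/54; y3: center (-1/2, -1/12), radius 1/72; y4: center (1/2, 1/2), radius 1/8


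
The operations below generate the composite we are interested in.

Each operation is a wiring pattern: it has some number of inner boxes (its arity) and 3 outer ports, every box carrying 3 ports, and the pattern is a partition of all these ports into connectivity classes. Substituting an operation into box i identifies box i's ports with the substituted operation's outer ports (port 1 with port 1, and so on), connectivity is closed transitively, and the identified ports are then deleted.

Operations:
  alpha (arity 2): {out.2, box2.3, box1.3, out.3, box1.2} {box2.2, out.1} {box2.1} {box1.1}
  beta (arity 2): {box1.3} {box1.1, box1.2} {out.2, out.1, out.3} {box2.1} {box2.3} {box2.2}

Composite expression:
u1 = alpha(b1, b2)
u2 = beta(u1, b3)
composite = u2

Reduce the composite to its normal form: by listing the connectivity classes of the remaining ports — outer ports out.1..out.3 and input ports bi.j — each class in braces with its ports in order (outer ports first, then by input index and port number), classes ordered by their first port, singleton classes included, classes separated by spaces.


{out.1, out.2, out.3} {b1.1} {b1.2, b1.3, b2.2, b2.3} {b2.1} {b3.1} {b3.2} {b3.3}

Substituting into beta glues patterns; closure does the rest.
after alpha, the pattern on (b1, b2) reads {out.1, b2.2} {out.2, out.3, b1.2, b1.3, b2.3} {b1.1} {b2.1} (out.j = its outer ports)
after beta, the pattern on (b1, b2, b3) reads {out.1, out.2, out.3} {b1.1} {b1.2, b1.3, b2.2, b2.3} {b2.1} {b3.1} {b3.2} {b3.3} (out.j = its outer ports)


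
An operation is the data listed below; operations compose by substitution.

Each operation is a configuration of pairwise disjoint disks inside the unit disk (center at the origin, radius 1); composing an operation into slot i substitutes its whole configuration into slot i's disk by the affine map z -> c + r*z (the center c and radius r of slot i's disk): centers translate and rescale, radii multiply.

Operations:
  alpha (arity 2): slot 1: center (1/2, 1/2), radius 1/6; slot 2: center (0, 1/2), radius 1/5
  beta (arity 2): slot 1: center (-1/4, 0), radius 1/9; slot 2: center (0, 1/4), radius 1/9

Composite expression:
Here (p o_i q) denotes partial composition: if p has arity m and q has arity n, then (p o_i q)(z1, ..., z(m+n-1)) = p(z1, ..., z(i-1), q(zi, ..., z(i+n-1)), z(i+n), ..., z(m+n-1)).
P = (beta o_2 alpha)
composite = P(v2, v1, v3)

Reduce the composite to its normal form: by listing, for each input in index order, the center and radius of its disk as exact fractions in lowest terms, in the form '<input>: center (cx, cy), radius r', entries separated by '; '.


v1: center (1/18, 11/36), radius 1/54; v2: center (-1/4, 0), radius 1/9; v3: center (0, 11/36), radius 1/45

Only the slot chain above each v matters under beta; compose those maps.
input v2: composing its 1 substitution step yields center (-1/4, 0), radius 1/9
input v1: composing its 2 substitution steps yields center (1/18, 11/36), radius 1/54
input v3: composing its 2 substitution steps yields center (0, 11/36), radius 1/45


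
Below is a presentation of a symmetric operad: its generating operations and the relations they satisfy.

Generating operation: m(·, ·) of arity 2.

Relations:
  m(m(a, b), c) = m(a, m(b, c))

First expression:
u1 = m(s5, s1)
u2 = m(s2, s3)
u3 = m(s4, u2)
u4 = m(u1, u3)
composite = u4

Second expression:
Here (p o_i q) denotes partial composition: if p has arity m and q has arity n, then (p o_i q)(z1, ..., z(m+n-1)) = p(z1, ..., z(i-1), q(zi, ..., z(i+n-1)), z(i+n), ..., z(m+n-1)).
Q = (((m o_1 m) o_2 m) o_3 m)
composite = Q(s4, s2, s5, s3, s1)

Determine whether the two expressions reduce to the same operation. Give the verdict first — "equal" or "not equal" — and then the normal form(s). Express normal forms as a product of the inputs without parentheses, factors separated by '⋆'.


not equal: they reduce to s5 ⋆ s1 ⋆ s4 ⋆ s2 ⋆ s3 and s4 ⋆ s2 ⋆ s5 ⋆ s3 ⋆ s1

In normal form, the first expression is s5 ⋆ s1 ⋆ s4 ⋆ s2 ⋆ s3
In normal form, the second expression is s4 ⋆ s2 ⋆ s5 ⋆ s3 ⋆ s1
Different reductions; not equal.


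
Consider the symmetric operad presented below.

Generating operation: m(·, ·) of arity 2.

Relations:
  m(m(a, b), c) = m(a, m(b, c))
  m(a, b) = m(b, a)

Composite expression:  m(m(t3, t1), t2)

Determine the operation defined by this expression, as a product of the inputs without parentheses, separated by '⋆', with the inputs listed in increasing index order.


t1 ⋆ t2 ⋆ t3

Any arrangement under m is one operation, so sort the t-inputs.
m(t3, t1) spells out as t3 ⋆ t1
m(m(t3, t1), t2) spells out as t3 ⋆ t1 ⋆ t2
commutativity sorts the factors: t1 ⋆ t2 ⋆ t3


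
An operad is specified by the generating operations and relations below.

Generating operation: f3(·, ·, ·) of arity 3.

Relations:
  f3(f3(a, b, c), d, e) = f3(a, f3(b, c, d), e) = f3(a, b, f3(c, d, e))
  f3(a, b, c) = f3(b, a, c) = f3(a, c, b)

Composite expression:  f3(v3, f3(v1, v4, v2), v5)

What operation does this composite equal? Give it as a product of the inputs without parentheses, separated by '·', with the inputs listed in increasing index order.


v1 · v2 · v3 · v4 · v5


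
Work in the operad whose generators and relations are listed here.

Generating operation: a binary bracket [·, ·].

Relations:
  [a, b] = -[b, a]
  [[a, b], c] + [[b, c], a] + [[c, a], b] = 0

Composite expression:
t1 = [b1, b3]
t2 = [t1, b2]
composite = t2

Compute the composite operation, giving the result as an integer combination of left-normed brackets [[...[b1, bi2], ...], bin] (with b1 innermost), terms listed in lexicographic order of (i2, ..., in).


[[b1, b3], b2]


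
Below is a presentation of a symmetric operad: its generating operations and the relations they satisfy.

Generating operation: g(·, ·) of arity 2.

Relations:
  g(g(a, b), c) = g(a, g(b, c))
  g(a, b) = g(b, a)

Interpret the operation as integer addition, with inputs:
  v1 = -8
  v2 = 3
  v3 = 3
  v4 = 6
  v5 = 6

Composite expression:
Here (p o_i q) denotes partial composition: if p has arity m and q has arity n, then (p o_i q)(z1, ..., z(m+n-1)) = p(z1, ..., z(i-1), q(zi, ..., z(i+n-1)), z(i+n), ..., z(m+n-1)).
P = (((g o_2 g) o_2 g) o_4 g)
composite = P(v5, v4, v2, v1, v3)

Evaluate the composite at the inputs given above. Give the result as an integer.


10

g(v4, v2) = 9
g(v1, v3) = -5
g(g(v4, v2), g(v1, v3)) = 4
g(v5, g(g(v4, v2), g(v1, v3))) = 10


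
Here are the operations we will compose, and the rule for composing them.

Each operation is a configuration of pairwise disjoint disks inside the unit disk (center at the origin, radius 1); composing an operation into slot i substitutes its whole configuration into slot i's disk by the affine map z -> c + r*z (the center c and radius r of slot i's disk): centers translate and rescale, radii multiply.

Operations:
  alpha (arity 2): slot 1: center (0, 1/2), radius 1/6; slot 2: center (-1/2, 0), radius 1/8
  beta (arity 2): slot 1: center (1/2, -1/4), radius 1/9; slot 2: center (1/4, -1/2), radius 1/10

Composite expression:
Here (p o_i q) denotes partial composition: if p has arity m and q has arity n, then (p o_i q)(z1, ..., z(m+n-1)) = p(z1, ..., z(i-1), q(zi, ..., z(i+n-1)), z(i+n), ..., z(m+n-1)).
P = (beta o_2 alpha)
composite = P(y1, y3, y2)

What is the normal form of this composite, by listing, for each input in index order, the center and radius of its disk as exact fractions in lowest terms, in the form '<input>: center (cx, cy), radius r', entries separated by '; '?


y1: center (1/2, -1/4), radius 1/9; y2: center (1/5, -1/2), radius 1/80; y3: center (1/4, -9/20), radius 1/60

Nesting under beta composes maps z -> c + r*z down each y-path.
for y1, the 1-step affine chain lands on center (1/2, -1/4), radius 1/9
for y3, the 2-step affine chain lands on center (1/4, -9/20), radius 1/60
for y2, the 2-step affine chain lands on center (1/5, -1/2), radius 1/80


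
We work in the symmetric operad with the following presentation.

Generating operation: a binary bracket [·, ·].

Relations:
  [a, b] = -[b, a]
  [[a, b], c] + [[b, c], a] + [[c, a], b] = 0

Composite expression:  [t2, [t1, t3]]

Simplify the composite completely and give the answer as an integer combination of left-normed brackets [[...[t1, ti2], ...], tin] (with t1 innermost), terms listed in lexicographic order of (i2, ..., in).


-[[t1, t3], t2]

Skip Jacobi rewriting: expand, keep t1-initial words, read off terms.
Composite bracket: [t2, [t1, t3]]
Each bracket splits as ab - ba, giving 4 signed words (2^2 = 4).
Words beginning with t1 determine it all:
  from t1t3t2, sign -1: term -[[t1, t3], t2]


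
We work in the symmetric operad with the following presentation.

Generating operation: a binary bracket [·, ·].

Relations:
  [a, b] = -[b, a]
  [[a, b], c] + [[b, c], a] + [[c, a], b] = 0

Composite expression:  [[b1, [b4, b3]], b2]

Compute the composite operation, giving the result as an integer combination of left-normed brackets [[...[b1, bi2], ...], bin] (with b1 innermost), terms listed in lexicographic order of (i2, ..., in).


In the tensor algebra, words opening b1 carry the b1-anchored form.
Composite bracket: [[b1, [b4, b3]], b2]
Each bracket splits as ab - ba, giving 8 signed words (2^3 = 8).
Only words starting with b1 matter:
  b1b3b4b2 (sign -1) contributes -[[[b1, b3], b4], b2]
  b1b4b3b2 (sign +1) contributes +[[[b1, b4], b3], b2]

-[[[b1, b3], b4], b2] + [[[b1, b4], b3], b2]


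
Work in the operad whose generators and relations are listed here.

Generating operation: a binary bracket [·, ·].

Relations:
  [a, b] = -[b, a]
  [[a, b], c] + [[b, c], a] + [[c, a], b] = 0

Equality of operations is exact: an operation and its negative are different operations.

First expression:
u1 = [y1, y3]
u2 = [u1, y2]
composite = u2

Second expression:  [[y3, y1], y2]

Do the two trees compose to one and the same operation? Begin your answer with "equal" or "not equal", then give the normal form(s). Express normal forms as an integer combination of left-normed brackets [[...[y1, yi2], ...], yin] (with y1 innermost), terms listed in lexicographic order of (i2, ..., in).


not equal — first [[y1, y3], y2], second -[[y1, y3], y2]


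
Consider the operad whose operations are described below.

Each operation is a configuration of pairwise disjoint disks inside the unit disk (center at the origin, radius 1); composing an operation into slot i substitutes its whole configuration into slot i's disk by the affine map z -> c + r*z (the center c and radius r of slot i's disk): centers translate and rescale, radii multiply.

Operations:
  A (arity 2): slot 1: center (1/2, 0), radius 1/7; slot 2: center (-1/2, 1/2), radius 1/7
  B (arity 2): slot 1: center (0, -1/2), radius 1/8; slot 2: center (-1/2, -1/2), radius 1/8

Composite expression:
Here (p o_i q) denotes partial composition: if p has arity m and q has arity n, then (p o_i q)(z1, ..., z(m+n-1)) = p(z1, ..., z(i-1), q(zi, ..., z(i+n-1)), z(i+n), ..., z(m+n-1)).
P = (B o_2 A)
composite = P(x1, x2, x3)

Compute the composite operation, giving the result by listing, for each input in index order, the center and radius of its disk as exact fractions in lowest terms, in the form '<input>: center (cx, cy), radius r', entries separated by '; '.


x1: center (0, -1/2), radius 1/8; x2: center (-7/16, -1/2), radius 1/56; x3: center (-9/16, -7/16), radius 1/56


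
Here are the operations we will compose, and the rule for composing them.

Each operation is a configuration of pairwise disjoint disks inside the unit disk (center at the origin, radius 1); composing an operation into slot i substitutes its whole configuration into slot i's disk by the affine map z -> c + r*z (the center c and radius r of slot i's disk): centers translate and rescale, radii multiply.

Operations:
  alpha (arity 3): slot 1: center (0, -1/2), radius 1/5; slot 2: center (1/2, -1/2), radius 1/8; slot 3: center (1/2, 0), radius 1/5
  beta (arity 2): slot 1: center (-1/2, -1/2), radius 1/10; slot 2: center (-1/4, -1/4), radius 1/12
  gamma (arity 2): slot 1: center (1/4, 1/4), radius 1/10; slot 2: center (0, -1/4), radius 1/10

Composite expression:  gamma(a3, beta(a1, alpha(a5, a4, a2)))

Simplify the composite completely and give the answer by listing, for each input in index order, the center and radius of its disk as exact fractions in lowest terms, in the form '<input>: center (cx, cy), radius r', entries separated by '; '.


Affine substitution under gamma: radii multiply and a-centers shift.
a3 passes through 1 substitution, ending at center (1/4, 1/4), radius 1/10
a1 passes through 2 substitutions, ending at center (-1/20, -3/10), radius 1/100
a5 passes through 3 substitutions, ending at center (-1/40, -67/240), radius 1/600
a4 passes through 3 substitutions, ending at center (-1/48, -67/240), radius 1/960
a2 passes through 3 substitutions, ending at center (-1/48, -11/40), radius 1/600

a1: center (-1/20, -3/10), radius 1/100; a2: center (-1/48, -11/40), radius 1/600; a3: center (1/4, 1/4), radius 1/10; a4: center (-1/48, -67/240), radius 1/960; a5: center (-1/40, -67/240), radius 1/600


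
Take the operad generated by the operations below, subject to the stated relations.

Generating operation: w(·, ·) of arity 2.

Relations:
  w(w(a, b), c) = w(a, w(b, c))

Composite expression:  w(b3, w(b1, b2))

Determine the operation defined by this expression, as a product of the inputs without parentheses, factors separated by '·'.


Under associativity of w, the answer is the b's in reading order.
w(b1, b2) unparenthesizes to b1 · b2
w(b3, w(b1, b2)) unparenthesizes to b3 · b1 · b2

b3 · b1 · b2


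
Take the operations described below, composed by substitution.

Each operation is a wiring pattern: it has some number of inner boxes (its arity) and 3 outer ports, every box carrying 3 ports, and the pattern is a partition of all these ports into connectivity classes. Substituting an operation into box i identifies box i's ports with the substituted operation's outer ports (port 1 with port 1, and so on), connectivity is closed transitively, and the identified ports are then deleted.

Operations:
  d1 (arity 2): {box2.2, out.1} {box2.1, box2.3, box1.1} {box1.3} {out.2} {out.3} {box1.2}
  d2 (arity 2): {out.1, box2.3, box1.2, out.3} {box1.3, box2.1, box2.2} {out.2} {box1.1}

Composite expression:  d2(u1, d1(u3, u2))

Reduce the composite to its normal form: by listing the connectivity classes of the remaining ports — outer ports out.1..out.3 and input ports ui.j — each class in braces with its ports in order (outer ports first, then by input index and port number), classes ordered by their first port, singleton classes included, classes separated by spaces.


{out.1, out.3, u1.2} {out.2} {u1.1} {u1.3, u2.2} {u2.1, u2.3, u3.1} {u3.2} {u3.3}

Treat the ports identified at d2 as solder joints: merge, then drop.
through d1, on inputs (u3, u2): {out.1, u2.2} {out.2} {out.3} {u2.1, u2.3, u3.1} {u3.2} {u3.3} (out.j = stage outer ports)
through d2, on inputs (u1, u3, u2): {out.1, out.3, u1.2} {out.2} {u1.1} {u1.3, u2.2} {u2.1, u2.3, u3.1} {u3.2} {u3.3} (out.j = stage outer ports)


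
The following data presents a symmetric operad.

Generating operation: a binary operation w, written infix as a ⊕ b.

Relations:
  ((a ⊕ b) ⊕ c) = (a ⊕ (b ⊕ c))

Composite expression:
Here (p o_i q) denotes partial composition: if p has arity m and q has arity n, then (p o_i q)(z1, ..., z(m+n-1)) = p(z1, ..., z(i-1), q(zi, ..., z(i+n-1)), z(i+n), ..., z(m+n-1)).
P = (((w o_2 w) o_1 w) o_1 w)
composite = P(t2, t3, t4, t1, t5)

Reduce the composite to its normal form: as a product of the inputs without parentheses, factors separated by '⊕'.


Associativity of w dissolves the nesting; only the t-input order survives.
(t2 ⊕ t3) spells out as t2 ⊕ t3
((t2 ⊕ t3) ⊕ t4) spells out as t2 ⊕ t3 ⊕ t4
(t1 ⊕ t5) spells out as t1 ⊕ t5
(((t2 ⊕ t3) ⊕ t4) ⊕ (t1 ⊕ t5)) spells out as t2 ⊕ t3 ⊕ t4 ⊕ t1 ⊕ t5

t2 ⊕ t3 ⊕ t4 ⊕ t1 ⊕ t5


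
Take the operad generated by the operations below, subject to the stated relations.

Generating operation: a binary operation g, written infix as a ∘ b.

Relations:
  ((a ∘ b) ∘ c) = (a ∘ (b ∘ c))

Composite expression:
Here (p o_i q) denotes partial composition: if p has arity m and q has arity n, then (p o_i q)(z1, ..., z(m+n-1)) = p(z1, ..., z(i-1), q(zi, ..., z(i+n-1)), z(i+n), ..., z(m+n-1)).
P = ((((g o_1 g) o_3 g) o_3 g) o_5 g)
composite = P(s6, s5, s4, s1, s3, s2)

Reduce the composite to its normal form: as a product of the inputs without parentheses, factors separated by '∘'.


Under associativity of g, the answer is the s's in reading order.
(s6 ∘ s5) reduces to s6 ∘ s5
(s4 ∘ s1) reduces to s4 ∘ s1
(s3 ∘ s2) reduces to s3 ∘ s2
((s4 ∘ s1) ∘ (s3 ∘ s2)) reduces to s4 ∘ s1 ∘ s3 ∘ s2
((s6 ∘ s5) ∘ ((s4 ∘ s1) ∘ (s3 ∘ s2))) reduces to s6 ∘ s5 ∘ s4 ∘ s1 ∘ s3 ∘ s2

s6 ∘ s5 ∘ s4 ∘ s1 ∘ s3 ∘ s2


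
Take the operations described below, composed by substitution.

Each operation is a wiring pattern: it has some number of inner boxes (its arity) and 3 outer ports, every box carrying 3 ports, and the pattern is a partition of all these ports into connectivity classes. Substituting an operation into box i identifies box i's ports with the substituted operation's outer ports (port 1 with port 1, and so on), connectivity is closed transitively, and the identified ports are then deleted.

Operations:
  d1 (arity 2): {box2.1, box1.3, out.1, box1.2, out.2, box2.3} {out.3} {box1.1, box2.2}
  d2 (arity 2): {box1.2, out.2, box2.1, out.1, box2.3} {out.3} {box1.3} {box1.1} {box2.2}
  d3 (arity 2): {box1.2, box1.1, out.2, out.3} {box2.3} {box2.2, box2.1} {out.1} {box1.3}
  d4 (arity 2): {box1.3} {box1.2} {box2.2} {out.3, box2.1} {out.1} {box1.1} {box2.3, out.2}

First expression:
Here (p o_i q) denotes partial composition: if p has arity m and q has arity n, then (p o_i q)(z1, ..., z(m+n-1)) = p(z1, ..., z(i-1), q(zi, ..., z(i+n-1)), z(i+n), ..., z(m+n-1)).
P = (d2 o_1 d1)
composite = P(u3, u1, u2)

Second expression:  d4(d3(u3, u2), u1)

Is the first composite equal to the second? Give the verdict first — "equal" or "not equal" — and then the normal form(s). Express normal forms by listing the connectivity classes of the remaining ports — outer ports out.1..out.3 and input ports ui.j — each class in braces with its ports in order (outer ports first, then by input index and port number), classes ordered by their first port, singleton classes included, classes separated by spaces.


not equal; the first gives {out.1, out.2, u1.1, u1.3, u2.1, u2.3, u3.2, u3.3} {out.3} {u1.2, u3.1} {u2.2} and the second {out.1} {out.2, u1.3} {out.3, u1.1} {u1.2} {u2.1, u2.2} {u2.3} {u3.1, u3.2} {u3.3}

In normal form, the first expression is {out.1, out.2, u1.1, u1.3, u2.1, u2.3, u3.2, u3.3} {out.3} {u1.2, u3.1} {u2.2}
In normal form, the second expression is {out.1} {out.2, u1.3} {out.3, u1.1} {u1.2} {u2.1, u2.2} {u2.3} {u3.1, u3.2} {u3.3}
No match — not equal.


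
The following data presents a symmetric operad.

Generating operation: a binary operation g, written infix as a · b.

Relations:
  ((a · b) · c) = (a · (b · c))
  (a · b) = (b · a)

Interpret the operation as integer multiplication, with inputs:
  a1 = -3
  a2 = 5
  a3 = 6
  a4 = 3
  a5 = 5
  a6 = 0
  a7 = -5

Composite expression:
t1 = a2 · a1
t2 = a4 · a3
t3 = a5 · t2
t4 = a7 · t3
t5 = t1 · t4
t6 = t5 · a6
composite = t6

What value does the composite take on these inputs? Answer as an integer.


0

(a2 · a1) = -15
(a4 · a3) = 18
(a5 · (a4 · a3)) = 90
(a7 · (a5 · (a4 · a3))) = -450
((a2 · a1) · (a7 · (a5 · (a4 · a3)))) = 6750
(((a2 · a1) · (a7 · (a5 · (a4 · a3)))) · a6) = 0
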